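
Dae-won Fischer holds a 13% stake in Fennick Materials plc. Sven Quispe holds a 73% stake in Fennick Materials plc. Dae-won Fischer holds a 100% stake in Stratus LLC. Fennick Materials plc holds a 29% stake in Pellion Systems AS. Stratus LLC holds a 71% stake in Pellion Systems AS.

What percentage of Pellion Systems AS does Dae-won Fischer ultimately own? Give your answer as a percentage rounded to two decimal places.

74.77%

Dae-won reaches Pellion along 2 paths.
Via Fennick: 13% × 29% = 3.77%.
Via Stratus: 100% × 71% = 71%.
Total: 3.77% + 71% = 74.77%.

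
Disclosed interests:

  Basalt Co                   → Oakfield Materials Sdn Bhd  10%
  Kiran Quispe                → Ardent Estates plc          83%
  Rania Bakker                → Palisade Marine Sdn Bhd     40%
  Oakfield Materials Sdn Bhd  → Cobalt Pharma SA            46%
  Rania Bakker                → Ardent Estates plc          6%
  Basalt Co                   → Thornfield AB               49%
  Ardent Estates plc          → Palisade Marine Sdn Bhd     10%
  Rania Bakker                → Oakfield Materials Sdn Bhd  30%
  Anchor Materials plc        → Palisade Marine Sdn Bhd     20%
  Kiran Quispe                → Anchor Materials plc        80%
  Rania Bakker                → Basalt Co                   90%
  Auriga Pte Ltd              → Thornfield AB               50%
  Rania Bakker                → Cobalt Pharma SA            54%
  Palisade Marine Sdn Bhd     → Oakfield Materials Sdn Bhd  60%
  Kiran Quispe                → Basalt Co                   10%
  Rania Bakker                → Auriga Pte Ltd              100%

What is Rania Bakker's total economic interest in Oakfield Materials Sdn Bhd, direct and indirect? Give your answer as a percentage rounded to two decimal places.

Rania reaches Oakfield along 4 paths.
Direct stake: 30% = 30%.
Via Ardent → Palisade: 6% × 10% × 60% = 0.36%.
Via Palisade: 40% × 60% = 24%.
Via Basalt: 90% × 10% = 9%.
Total: 30% + 0.36% + 24% + 9% = 63.36%.

63.36%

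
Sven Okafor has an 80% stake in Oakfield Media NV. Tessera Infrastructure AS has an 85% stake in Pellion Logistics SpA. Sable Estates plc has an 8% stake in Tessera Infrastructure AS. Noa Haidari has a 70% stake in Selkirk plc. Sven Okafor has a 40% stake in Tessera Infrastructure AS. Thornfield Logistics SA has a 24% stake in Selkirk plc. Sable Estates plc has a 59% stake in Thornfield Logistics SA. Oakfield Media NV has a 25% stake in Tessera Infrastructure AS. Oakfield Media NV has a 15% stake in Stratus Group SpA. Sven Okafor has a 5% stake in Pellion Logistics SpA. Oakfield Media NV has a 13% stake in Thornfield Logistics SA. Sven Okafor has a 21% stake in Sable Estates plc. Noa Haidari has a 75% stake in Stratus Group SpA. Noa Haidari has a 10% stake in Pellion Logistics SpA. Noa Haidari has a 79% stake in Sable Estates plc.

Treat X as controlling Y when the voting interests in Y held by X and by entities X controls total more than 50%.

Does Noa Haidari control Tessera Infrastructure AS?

No

Noa holds 79% of Sable, so Noa controls Sable.
Sable holds 59% of Thornfield, so Noa controls Thornfield.
Noa holds 75% of Stratus, so Noa controls Stratus.
Noa and Thornfield together hold 70% + 24% = 94% of Selkirk, so Noa controls Selkirk.
In Tessera, Noa's side holds only 8%, not > 50%.
So Noa does not control Tessera.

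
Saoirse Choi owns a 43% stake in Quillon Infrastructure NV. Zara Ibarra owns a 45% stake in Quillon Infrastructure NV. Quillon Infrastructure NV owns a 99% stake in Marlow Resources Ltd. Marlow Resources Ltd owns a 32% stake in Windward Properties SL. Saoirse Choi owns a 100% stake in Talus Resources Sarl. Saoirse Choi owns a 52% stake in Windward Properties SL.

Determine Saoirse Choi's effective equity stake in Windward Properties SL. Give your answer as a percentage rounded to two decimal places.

Saoirse reaches Windward along 2 paths.
Via Quillon → Marlow: 43% × 99% × 32% = 13.6224%.
Direct stake: 52% = 52%.
Total: 13.6224% + 52% = 65.6224%.
Rounded: 65.62%.

65.62%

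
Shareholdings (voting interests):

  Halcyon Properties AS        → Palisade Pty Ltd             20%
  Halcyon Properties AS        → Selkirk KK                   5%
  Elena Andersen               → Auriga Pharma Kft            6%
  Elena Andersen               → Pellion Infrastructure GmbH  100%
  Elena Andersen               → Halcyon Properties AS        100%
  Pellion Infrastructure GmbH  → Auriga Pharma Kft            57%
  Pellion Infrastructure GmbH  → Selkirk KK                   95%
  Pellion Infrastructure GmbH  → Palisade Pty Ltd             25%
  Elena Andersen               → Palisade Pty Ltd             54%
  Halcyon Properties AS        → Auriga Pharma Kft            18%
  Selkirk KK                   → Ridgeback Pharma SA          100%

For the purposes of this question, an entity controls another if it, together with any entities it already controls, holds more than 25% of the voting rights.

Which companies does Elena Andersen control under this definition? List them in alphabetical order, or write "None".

Auriga Pharma Kft, Halcyon Properties AS, Palisade Pty Ltd, Pellion Infrastructure GmbH, Ridgeback Pharma SA, Selkirk KK

Elena holds 100% of Halcyon, so Elena controls Halcyon.
Elena holds 100% of Pellion, so Elena controls Pellion.
Pellion and Halcyon and Elena together hold 57% + 18% + 6% = 81% of Auriga, so Elena controls Auriga.
Elena and Halcyon and Pellion together hold 54% + 20% + 25% = 99% of Palisade, so Elena controls Palisade.
Halcyon and Pellion together hold 5% + 95% = 100% of Selkirk, so Elena controls Selkirk.
Selkirk holds 100% of Ridgeback, so Elena controls Ridgeback.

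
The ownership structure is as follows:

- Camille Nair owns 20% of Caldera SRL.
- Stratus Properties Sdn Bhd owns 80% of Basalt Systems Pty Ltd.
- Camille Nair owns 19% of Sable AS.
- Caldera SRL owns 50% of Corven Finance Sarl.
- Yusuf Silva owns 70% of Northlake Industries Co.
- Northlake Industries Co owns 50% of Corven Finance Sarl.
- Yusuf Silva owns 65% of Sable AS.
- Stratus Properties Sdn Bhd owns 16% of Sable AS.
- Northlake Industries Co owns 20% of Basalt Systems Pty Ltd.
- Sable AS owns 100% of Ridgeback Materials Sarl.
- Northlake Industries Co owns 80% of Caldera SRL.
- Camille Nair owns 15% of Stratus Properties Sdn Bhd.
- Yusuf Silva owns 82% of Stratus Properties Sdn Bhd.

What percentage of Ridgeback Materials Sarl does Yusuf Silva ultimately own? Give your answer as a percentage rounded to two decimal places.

Yusuf reaches Ridgeback along 2 paths.
Via Stratus → Sable: 82% × 16% × 100% = 13.12%.
Via Sable: 65% × 100% = 65%.
Total: 13.12% + 65% = 78.12%.

78.12%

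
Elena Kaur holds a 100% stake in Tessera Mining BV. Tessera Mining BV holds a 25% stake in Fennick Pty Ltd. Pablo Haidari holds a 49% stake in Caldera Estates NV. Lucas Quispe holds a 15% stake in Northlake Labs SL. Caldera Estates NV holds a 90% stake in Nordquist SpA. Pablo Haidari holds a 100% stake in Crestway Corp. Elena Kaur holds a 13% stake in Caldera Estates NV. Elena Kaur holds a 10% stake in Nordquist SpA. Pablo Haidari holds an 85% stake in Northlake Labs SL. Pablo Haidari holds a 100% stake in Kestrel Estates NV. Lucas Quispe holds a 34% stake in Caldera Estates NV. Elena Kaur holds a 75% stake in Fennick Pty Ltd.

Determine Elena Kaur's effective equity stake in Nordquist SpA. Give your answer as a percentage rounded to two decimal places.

Elena reaches Nordquist along 2 paths.
Direct stake: 10% = 10%.
Via Caldera: 13% × 90% = 11.7%.
Total: 10% + 11.7% = 21.7%.
Rounded: 21.70%.

21.70%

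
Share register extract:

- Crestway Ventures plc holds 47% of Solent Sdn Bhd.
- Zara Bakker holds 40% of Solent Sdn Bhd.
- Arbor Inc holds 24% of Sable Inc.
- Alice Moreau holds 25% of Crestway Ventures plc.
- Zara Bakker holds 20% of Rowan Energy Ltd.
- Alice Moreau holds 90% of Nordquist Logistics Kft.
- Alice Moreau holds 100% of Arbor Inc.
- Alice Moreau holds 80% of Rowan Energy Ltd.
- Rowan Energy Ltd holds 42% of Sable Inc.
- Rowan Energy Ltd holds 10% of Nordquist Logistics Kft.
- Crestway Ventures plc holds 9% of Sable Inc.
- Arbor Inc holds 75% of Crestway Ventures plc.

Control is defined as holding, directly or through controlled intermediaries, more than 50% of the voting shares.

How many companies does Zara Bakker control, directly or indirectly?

0

Zara's largest direct stake is 40% in Solent, which does not meet the threshold.
Zara controls 0 companies.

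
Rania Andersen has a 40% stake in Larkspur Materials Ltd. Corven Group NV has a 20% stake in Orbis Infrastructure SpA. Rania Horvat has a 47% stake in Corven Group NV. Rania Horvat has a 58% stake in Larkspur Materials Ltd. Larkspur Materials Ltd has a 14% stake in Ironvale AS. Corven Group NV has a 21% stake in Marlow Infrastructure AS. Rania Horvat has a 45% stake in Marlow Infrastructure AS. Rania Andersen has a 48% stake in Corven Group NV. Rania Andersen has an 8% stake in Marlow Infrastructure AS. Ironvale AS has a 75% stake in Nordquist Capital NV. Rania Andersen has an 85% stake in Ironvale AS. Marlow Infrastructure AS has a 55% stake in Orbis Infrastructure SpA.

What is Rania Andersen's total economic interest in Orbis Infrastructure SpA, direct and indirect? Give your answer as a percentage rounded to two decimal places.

Rania Andersen reaches Orbis along 3 paths.
Via Corven: 48% × 20% = 9.6%.
Via Corven → Marlow: 48% × 21% × 55% = 5.544%.
Via Marlow: 8% × 55% = 4.4%.
Total: 9.6% + 5.544% + 4.4% = 19.544%.
Rounded: 19.54%.

19.54%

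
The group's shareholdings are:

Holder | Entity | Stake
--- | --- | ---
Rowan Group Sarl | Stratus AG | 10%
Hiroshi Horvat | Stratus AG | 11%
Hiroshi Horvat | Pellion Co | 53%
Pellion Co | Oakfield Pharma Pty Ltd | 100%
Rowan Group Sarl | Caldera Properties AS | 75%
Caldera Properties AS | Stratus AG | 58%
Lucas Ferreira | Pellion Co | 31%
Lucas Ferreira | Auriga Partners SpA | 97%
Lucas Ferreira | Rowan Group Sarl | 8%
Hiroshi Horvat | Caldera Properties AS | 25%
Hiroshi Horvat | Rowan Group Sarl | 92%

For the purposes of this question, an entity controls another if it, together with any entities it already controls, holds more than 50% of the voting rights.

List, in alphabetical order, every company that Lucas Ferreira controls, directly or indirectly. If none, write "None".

Lucas holds 97% of Auriga, so Lucas controls Auriga.
No other company's threshold is met.

Auriga Partners SpA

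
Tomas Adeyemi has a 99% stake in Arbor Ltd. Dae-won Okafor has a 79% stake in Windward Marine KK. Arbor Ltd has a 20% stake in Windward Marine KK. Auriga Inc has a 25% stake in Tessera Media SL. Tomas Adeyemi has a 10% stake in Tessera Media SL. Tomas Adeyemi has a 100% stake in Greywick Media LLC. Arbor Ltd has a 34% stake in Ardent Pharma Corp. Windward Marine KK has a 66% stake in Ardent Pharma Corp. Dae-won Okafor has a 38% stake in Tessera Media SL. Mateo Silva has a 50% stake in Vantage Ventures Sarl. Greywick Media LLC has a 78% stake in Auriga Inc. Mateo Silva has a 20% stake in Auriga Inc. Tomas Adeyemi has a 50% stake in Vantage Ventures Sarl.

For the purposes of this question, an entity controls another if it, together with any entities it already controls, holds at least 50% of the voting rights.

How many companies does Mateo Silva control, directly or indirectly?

1

Mateo holds 50% of Vantage, so Mateo controls Vantage.
No other company's threshold is met.
Mateo controls 1 company.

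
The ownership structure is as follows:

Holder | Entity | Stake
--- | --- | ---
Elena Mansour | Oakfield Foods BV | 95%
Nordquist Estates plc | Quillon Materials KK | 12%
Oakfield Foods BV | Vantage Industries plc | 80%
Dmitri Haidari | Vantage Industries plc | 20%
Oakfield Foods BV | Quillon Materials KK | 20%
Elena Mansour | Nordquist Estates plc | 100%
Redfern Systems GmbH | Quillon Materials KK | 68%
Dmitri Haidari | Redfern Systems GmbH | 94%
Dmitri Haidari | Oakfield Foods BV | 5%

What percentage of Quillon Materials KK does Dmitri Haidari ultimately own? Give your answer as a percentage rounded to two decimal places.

64.92%

Dmitri reaches Quillon along 2 paths.
Via Redfern: 94% × 68% = 63.92%.
Via Oakfield: 5% × 20% = 1%.
Total: 63.92% + 1% = 64.92%.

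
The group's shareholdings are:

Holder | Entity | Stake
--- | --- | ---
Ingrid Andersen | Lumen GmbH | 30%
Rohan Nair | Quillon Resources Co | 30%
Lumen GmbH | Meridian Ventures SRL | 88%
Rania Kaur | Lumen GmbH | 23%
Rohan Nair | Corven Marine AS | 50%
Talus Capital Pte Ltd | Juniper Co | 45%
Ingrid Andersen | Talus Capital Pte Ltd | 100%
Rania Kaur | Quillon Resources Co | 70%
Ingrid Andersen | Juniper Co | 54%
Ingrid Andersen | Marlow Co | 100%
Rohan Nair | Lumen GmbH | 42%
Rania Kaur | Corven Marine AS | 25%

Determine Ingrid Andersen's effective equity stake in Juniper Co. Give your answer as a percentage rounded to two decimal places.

Ingrid reaches Juniper along 2 paths.
Via Talus: 100% × 45% = 45%.
Direct stake: 54% = 54%.
Total: 45% + 54% = 99%.
Rounded: 99.00%.

99.00%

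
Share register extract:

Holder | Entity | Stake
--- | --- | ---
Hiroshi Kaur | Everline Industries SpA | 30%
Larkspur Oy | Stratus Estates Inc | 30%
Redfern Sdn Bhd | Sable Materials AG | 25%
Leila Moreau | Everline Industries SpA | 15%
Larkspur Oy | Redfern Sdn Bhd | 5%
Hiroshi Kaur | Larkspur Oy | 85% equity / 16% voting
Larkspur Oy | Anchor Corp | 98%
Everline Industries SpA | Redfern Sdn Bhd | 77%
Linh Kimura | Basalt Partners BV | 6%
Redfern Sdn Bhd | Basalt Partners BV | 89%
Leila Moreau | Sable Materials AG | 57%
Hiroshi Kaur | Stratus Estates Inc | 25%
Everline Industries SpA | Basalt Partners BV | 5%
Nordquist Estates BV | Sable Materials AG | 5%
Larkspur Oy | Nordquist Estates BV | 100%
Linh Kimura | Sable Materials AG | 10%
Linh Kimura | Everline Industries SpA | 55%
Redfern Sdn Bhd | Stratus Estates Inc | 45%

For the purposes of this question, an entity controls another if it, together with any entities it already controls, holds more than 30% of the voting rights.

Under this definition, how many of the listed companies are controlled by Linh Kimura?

5

Linh holds 55% of Everline, so Linh controls Everline.
Everline holds 77% of Redfern, so Linh controls Redfern.
Linh and Redfern and Everline together hold 6% + 89% + 5% = 100% of Basalt, so Linh controls Basalt.
Redfern holds 45% of Stratus, so Linh controls Stratus.
Linh and Redfern together hold 10% + 25% = 35% of Sable, so Linh controls Sable.
No other company's threshold is met.
Linh controls 5 companies.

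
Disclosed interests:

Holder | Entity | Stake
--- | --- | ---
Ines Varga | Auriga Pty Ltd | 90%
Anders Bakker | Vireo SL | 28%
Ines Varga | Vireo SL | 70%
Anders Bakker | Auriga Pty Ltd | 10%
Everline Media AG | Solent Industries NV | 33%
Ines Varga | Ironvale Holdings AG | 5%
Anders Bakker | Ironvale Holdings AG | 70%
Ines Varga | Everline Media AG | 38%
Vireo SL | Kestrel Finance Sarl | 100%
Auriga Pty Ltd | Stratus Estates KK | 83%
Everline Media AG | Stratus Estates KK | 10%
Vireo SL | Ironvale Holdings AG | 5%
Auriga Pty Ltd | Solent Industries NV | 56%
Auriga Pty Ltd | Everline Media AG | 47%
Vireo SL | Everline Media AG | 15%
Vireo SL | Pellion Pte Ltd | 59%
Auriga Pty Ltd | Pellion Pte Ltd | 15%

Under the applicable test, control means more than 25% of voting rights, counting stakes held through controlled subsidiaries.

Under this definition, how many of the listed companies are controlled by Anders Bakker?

4

Anders holds 28% of Vireo, so Anders controls Vireo.
Vireo and Anders together hold 5% + 70% = 75% of Ironvale, so Anders controls Ironvale.
Vireo holds 59% of Pellion, so Anders controls Pellion.
Vireo holds 100% of Kestrel, so Anders controls Kestrel.
No other company's threshold is met.
Anders controls 4 companies.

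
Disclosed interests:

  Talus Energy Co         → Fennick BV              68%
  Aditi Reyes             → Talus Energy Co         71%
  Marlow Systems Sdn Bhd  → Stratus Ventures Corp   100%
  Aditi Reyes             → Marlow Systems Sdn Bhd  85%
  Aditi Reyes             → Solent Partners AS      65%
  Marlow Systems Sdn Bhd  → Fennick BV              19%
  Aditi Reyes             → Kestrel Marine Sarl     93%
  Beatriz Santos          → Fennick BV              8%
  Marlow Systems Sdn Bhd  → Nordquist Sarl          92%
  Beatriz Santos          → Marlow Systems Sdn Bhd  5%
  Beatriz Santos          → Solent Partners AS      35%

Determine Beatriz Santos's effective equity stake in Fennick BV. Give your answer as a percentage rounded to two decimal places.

Beatriz reaches Fennick along 2 paths.
Direct stake: 8% = 8%.
Via Marlow: 5% × 19% = 0.95%.
Total: 8% + 0.95% = 8.95%.

8.95%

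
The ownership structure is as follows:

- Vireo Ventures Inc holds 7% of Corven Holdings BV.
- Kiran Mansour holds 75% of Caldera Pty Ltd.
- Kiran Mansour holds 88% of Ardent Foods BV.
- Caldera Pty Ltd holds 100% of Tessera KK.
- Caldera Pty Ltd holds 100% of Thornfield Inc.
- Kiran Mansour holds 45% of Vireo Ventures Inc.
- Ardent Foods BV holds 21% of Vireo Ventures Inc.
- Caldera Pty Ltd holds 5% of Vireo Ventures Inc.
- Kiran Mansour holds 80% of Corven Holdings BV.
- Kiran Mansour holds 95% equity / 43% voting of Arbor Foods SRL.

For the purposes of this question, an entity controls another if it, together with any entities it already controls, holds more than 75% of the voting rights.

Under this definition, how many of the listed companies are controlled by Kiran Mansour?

Kiran holds 88% of Ardent, so Kiran controls Ardent.
Kiran holds 80% of Corven, so Kiran controls Corven.
No other company's threshold is met.
Kiran controls 2 companies.

2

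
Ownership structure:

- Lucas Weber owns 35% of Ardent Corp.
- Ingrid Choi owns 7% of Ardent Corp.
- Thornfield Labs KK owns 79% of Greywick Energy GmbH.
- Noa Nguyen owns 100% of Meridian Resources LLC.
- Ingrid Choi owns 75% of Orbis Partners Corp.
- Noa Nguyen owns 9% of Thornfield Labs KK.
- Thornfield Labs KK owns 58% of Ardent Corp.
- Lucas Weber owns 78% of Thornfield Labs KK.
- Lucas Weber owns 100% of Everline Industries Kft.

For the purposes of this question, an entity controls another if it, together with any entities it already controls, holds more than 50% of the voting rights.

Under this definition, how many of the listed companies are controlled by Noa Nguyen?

Noa holds 100% of Meridian, so Noa controls Meridian.
No other company's threshold is met.
Noa controls 1 company.

1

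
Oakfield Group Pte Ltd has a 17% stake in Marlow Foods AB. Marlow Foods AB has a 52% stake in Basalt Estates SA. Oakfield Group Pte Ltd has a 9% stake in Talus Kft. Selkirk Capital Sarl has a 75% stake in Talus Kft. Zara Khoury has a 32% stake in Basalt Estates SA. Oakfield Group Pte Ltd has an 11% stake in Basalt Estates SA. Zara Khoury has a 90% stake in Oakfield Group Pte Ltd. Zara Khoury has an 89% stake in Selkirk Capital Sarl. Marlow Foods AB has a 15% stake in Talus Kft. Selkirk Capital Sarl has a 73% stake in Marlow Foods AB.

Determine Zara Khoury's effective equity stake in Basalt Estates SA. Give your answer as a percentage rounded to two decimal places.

83.64%

Zara reaches Basalt along 4 paths.
Direct stake: 32% = 32%.
Via Oakfield: 90% × 11% = 9.9%.
Via Oakfield → Marlow: 90% × 17% × 52% = 7.956%.
Via Selkirk → Marlow: 89% × 73% × 52% = 33.7844%.
Total: 32% + 9.9% + 7.956% + 33.7844% = 83.6404%.
Rounded: 83.64%.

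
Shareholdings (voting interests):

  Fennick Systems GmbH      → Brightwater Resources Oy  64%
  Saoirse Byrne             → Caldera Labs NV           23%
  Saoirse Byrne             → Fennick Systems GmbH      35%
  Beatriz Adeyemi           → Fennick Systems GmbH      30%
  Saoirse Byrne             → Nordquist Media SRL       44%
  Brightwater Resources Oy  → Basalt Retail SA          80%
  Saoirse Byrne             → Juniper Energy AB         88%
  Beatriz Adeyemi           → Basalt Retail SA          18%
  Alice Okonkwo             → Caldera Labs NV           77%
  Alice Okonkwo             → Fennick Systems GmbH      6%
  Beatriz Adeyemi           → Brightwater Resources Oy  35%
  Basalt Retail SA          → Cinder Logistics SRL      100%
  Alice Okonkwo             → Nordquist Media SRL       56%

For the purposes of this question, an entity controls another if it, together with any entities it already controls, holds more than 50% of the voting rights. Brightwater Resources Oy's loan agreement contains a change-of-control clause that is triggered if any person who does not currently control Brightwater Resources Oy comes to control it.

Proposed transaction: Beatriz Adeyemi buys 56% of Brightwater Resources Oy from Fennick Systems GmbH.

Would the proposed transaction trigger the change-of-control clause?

Yes

The purchase adds only to Beatriz's holdings (Fennick's stake shrinks), so Beatriz is the only person who could newly come to control Brightwater.
Beatriz's largest direct stake is 35% in Brightwater, which does not meet the threshold, so Beatriz controls no company.
In Brightwater, Beatriz's side holds only 35%, not > 50%.
So before the transaction, Beatriz does not control Brightwater.
After the purchase, Beatriz's direct stake in Brightwater rises to 35% + 56% = 91%, and Fennick's stake falls to 8%.
Beatriz holds 91% of Brightwater, so Beatriz controls Brightwater.
Beatriz did not control Brightwater before and does after, so the clause is triggered.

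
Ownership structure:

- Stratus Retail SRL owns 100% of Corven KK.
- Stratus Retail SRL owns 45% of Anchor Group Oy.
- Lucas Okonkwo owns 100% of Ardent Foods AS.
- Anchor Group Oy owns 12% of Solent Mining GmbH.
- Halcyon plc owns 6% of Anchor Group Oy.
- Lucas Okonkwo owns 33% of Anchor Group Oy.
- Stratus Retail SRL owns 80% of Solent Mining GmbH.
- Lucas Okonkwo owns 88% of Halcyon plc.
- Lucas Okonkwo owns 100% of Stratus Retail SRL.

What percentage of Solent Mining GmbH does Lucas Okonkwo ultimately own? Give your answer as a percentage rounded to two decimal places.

89.99%

Lucas reaches Solent along 4 paths.
Via Stratus: 100% × 80% = 80%.
Via Halcyon → Anchor: 88% × 6% × 12% = 0.6336%.
Via Stratus → Anchor: 100% × 45% × 12% = 5.4%.
Via Anchor: 33% × 12% = 3.96%.
Total: 80% + 0.6336% + 5.4% + 3.96% = 89.9936%.
Rounded: 89.99%.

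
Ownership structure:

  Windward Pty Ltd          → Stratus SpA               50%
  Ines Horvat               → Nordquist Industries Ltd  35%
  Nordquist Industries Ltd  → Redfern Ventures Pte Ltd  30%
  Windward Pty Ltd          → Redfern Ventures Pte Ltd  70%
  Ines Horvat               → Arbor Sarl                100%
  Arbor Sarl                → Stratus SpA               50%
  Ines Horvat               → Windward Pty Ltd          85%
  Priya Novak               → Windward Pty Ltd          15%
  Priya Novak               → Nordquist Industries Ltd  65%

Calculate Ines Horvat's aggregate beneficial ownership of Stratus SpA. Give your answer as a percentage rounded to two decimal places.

Ines reaches Stratus along 2 paths.
Via Windward: 85% × 50% = 42.5%.
Via Arbor: 100% × 50% = 50%.
Total: 42.5% + 50% = 92.5%.
Rounded: 92.50%.

92.50%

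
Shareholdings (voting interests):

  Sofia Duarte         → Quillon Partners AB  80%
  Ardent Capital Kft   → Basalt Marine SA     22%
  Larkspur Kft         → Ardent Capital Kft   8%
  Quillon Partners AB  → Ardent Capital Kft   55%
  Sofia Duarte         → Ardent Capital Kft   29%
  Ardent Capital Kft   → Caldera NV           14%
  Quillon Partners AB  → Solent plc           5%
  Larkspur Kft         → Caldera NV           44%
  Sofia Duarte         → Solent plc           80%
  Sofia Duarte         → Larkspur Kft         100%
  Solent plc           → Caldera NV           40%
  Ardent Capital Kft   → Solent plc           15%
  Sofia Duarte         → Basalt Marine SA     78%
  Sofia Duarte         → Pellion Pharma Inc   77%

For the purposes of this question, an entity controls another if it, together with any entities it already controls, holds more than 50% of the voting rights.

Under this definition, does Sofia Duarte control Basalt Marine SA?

Sofia holds 80% of Quillon, so Sofia controls Quillon.
Sofia holds 100% of Larkspur, so Sofia controls Larkspur.
Quillon and Sofia and Larkspur together hold 55% + 29% + 8% = 92% of Ardent, so Sofia controls Ardent.
Sofia and Ardent together hold 78% + 22% = 100% of Basalt, so Sofia controls Basalt.

Yes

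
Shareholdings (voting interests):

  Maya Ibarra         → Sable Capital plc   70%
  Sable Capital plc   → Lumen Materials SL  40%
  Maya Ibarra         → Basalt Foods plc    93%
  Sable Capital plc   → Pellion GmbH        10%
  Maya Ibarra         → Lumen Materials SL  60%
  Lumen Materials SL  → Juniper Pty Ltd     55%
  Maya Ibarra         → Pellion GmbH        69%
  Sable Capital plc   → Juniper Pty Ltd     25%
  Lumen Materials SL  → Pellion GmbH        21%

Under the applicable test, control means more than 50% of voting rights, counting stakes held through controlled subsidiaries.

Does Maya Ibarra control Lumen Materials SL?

Yes

Maya holds 70% of Sable, so Maya controls Sable.
Maya and Sable together hold 60% + 40% = 100% of Lumen, so Maya controls Lumen.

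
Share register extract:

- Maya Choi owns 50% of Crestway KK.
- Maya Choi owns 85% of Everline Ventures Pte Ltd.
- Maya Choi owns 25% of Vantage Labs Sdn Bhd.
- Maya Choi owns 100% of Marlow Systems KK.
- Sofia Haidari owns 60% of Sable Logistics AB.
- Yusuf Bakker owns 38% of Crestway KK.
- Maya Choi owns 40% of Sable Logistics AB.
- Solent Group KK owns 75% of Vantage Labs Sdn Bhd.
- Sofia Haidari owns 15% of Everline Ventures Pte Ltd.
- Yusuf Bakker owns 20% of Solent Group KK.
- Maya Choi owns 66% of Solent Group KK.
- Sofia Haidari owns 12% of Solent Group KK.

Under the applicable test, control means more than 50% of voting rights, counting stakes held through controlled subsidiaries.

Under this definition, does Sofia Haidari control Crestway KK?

Sofia holds 60% of Sable, so Sofia controls Sable.
Neither Sofia nor any entity Sofia controls holds any voting interest in Crestway.
So Sofia does not control Crestway.

No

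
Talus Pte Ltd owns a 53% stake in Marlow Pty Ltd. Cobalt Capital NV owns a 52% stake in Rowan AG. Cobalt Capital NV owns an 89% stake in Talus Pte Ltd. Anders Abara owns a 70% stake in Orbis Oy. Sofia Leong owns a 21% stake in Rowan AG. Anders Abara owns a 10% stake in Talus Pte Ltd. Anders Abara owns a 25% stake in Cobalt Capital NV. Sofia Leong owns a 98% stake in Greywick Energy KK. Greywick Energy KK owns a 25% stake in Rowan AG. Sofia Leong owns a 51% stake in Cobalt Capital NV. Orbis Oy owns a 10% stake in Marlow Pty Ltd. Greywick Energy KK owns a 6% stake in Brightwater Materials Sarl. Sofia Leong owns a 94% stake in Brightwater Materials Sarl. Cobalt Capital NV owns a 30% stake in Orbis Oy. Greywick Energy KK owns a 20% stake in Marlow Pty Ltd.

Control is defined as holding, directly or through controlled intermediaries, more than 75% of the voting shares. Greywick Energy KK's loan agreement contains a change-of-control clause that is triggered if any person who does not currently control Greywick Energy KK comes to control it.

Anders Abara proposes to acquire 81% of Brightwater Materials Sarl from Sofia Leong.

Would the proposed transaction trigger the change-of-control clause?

No

The purchase adds only to Anders's holdings (Sofia's stake shrinks), so Anders is the only person who could newly come to control Greywick.
Anders's largest direct stake is 70% in Orbis, which does not meet the threshold, so Anders controls no company.
Neither Anders nor any entity Anders controls holds any voting interest in Greywick.
So before the transaction, Anders does not control Greywick.
After the purchase, Anders holds 81% of Brightwater directly, and Sofia's stake falls to 13%.
Anders holds 81% of Brightwater, so Anders controls Brightwater.
After the transaction, neither Anders nor any entity Anders controls holds a voting interest in Greywick, so Anders still does not control it.
No new person acquires control, so the clause is not triggered.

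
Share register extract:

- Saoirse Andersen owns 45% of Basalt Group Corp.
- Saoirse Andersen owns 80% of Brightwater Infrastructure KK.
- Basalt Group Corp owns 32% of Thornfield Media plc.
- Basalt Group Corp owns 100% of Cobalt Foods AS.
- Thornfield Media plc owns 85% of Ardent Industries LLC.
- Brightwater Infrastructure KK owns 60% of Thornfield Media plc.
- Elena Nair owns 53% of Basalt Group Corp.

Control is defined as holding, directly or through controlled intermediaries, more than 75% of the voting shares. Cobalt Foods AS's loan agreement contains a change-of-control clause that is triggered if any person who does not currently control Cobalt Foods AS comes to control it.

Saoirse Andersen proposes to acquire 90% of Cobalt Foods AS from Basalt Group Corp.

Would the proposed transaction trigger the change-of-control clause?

Yes

The purchase adds only to Saoirse's holdings (Basalt's stake shrinks), so Saoirse is the only person who could newly come to control Cobalt.
Saoirse holds 80% of Brightwater, so Saoirse controls Brightwater.
Neither Saoirse nor any entity Saoirse controls holds any voting interest in Cobalt.
So before the transaction, Saoirse does not control Cobalt.
After the purchase, Saoirse holds 90% of Cobalt directly, and Basalt's stake falls to 10%.
Saoirse holds 90% of Cobalt, so Saoirse controls Cobalt.
Saoirse did not control Cobalt before and does after, so the clause is triggered.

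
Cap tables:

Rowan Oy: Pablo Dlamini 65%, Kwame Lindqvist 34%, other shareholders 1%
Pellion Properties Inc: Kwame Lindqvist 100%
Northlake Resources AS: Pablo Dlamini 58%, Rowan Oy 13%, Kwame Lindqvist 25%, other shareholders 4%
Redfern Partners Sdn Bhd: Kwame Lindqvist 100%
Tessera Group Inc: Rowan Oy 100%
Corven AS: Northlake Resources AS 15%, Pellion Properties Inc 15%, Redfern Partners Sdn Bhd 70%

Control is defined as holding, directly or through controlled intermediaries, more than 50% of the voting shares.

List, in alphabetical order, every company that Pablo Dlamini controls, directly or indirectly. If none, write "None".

Northlake Resources AS, Rowan Oy, Tessera Group Inc

Pablo holds 65% of Rowan, so Pablo controls Rowan.
Pablo and Rowan together hold 58% + 13% = 71% of Northlake, so Pablo controls Northlake.
Rowan holds 100% of Tessera, so Pablo controls Tessera.
No other company's threshold is met.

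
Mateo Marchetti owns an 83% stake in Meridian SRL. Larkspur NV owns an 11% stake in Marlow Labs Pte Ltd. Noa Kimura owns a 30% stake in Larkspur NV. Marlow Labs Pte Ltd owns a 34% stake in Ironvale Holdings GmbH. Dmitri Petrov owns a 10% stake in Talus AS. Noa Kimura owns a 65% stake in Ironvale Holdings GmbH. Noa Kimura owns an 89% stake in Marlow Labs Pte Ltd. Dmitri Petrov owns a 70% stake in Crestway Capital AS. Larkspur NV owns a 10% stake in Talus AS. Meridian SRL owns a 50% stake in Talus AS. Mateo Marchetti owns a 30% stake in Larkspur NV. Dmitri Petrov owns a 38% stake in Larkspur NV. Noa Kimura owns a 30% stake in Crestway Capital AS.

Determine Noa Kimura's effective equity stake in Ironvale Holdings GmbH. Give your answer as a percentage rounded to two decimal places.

Noa reaches Ironvale along 3 paths.
Direct stake: 65% = 65%.
Via Larkspur → Marlow: 30% × 11% × 34% = 1.122%.
Via Marlow: 89% × 34% = 30.26%.
Total: 65% + 1.122% + 30.26% = 96.382%.
Rounded: 96.38%.

96.38%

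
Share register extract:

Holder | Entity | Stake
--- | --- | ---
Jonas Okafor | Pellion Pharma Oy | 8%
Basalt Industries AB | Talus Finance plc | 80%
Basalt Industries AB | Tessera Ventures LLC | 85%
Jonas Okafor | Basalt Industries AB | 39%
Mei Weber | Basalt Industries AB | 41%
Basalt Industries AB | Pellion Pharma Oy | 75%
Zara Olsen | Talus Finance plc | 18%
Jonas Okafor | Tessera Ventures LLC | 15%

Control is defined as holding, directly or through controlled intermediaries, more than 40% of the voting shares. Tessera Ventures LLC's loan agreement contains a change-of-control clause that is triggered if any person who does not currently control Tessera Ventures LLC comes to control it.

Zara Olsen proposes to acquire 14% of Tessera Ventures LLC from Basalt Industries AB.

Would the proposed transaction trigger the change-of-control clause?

The purchase adds only to Zara's holdings (Basalt's stake shrinks), so Zara is the only person who could newly come to control Tessera.
Zara's largest direct stake is 18% in Talus, which does not meet the threshold, so Zara controls no company.
Neither Zara nor any entity Zara controls holds any voting interest in Tessera.
So before the transaction, Zara does not control Tessera.
After the purchase, Zara holds 14% of Tessera directly, and Basalt's stake falls to 71%.
After the transaction, Zara's side holds 14% of Tessera, not > 40%, so Zara still does not control Tessera.
No new person acquires control, so the clause is not triggered.

No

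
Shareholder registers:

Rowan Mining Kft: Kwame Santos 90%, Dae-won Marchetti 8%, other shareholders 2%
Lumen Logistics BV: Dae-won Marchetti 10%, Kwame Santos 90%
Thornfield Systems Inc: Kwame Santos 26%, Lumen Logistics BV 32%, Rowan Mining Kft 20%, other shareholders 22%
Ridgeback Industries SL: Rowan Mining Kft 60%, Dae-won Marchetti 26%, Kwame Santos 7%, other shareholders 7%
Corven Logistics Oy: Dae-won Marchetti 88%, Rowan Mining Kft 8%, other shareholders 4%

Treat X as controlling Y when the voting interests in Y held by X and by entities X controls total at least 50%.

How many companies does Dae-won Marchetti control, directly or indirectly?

Dae-won holds 88% of Corven, so Dae-won controls Corven.
No other company's threshold is met.
Dae-won controls 1 company.

1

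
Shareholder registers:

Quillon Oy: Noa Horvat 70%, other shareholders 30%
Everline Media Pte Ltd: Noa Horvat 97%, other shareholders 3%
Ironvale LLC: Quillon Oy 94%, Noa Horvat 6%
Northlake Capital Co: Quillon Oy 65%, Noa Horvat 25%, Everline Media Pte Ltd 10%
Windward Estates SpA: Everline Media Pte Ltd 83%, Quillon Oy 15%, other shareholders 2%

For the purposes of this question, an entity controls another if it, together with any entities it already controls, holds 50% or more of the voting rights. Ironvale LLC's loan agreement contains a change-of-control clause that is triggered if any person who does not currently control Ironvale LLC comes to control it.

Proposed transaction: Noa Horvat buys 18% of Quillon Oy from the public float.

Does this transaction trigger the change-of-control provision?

No

The purchase changes only Noa's holdings, so Noa is the only person who could newly come to control Ironvale.
Noa holds 70% of Quillon, so Noa controls Quillon.
Quillon and Noa together hold 94% + 6% = 100% of Ironvale, so Noa controls Ironvale.
So Noa already controls Ironvale before the transaction.
After the purchase, Noa's direct stake in Quillon rises to 70% + 18% = 88%.
Noa controlled Ironvale already, so this is not a new person acquiring control; every other person's position is unchanged or reduced.
No new person acquires control, so the clause is not triggered.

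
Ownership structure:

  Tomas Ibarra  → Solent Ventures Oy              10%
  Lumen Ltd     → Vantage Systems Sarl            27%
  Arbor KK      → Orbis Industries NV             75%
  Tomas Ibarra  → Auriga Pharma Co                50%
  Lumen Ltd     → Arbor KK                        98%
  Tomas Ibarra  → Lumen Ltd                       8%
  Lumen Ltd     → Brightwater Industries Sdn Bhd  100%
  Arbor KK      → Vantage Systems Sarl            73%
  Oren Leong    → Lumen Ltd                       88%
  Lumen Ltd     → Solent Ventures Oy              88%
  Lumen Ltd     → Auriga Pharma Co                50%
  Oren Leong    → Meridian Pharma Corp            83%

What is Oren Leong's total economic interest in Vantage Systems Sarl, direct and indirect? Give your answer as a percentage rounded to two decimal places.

Oren reaches Vantage along 2 paths.
Via Lumen → Arbor: 88% × 98% × 73% = 62.9552%.
Via Lumen: 88% × 27% = 23.76%.
Total: 62.9552% + 23.76% = 86.7152%.
Rounded: 86.72%.

86.72%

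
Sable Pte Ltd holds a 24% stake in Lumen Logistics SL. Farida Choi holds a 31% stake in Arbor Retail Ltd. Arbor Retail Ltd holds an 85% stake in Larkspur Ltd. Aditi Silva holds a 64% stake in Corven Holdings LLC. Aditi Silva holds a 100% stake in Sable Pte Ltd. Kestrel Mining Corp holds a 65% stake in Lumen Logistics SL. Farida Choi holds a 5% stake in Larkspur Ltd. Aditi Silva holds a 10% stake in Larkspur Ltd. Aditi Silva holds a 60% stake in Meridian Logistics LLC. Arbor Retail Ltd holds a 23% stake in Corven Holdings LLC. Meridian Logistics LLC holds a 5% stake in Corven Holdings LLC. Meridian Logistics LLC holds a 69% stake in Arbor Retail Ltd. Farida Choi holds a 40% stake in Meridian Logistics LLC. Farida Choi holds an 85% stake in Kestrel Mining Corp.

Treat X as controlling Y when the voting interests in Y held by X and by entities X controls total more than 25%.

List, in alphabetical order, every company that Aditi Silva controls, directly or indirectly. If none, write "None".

Aditi holds 60% of Meridian, so Aditi controls Meridian.
Aditi holds 100% of Sable, so Aditi controls Sable.
Meridian holds 69% of Arbor, so Aditi controls Arbor.
Arbor and Aditi together hold 85% + 10% = 95% of Larkspur, so Aditi controls Larkspur.
Aditi and Meridian and Arbor together hold 64% + 5% + 23% = 92% of Corven, so Aditi controls Corven.
No other company's threshold is met.

Arbor Retail Ltd, Corven Holdings LLC, Larkspur Ltd, Meridian Logistics LLC, Sable Pte Ltd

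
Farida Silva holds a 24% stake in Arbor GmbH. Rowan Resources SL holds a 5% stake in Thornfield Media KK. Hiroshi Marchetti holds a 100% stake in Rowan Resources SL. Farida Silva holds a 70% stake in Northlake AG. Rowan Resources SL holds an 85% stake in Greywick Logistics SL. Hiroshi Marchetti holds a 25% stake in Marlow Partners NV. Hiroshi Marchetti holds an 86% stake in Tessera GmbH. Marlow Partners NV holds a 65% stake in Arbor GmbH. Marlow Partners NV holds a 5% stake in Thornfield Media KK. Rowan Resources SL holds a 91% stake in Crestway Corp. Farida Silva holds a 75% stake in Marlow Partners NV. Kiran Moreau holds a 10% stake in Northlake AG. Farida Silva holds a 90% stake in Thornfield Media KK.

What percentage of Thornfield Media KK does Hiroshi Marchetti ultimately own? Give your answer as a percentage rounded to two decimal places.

Hiroshi reaches Thornfield along 2 paths.
Via Marlow: 25% × 5% = 1.25%.
Via Rowan: 100% × 5% = 5%.
Total: 1.25% + 5% = 6.25%.

6.25%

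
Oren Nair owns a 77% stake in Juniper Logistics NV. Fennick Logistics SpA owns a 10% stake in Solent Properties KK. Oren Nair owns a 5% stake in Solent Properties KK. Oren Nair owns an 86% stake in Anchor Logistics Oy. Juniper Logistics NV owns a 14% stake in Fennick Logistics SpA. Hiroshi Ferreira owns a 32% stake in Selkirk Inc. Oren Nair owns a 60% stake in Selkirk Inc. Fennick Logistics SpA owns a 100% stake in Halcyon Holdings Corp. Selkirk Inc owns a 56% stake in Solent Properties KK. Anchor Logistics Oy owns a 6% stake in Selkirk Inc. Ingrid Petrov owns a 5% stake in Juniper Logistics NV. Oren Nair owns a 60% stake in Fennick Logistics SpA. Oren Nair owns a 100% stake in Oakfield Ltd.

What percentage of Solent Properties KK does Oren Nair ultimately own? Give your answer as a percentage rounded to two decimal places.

Oren reaches Solent along 5 paths.
Via Selkirk: 60% × 56% = 33.6%.
Via Anchor → Selkirk: 86% × 6% × 56% = 2.8896%.
Direct stake: 5% = 5%.
Via Fennick: 60% × 10% = 6%.
Via Juniper → Fennick: 77% × 14% × 10% = 1.078%.
Total: 33.6% + 2.8896% + 5% + 6% + 1.078% = 48.5676%.
Rounded: 48.57%.

48.57%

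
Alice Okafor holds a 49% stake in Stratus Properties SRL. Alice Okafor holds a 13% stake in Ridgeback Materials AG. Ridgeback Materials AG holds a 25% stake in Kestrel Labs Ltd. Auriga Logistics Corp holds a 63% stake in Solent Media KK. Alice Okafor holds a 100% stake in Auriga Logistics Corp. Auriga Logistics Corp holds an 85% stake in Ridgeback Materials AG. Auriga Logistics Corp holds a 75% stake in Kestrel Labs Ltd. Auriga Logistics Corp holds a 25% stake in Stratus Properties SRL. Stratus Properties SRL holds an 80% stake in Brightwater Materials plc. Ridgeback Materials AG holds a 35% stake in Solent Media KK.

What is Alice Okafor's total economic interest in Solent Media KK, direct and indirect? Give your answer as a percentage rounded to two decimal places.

97.30%

Alice reaches Solent along 3 paths.
Via Auriga: 100% × 63% = 63%.
Via Auriga → Ridgeback: 100% × 85% × 35% = 29.75%.
Via Ridgeback: 13% × 35% = 4.55%.
Total: 63% + 29.75% + 4.55% = 97.3%.
Rounded: 97.30%.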